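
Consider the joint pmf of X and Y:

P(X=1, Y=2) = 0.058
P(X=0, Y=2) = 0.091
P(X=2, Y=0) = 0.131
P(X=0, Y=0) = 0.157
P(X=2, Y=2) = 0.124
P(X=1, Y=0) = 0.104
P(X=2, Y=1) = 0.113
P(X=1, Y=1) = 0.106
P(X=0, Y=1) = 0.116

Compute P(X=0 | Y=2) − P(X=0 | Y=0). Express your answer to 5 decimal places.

-0.06718

P(Y=2) = 0.091 + 0.058 + 0.124 = 0.273; P(X=0 | Y=2) = 0.091/0.273 = 0.333333.
P(Y=0) = 0.157 + 0.104 + 0.131 = 0.392; P(X=0 | Y=0) = 0.157/0.392 = 0.400510.
Difference = -0.06718.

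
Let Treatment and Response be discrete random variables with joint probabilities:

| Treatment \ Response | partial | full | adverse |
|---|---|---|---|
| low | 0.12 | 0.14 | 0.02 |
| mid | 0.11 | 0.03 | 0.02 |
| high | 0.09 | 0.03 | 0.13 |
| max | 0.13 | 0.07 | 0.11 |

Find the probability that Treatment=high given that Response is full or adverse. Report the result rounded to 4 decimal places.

P(Response=full) = 0.14 + 0.03 + 0.03 + 0.07 = 0.27.
P(Response=adverse) = 0.02 + 0.02 + 0.13 + 0.11 = 0.28.
P(Response ∈ {full, adverse}) = 0.27 + 0.28 = 0.55; P(Treatment=high, Response ∈ {full, adverse}) = 0.03 + 0.13 = 0.16.
P(Treatment=high | Response ∈ {full, adverse}) = 0.16/0.55 = 0.2909.

0.2909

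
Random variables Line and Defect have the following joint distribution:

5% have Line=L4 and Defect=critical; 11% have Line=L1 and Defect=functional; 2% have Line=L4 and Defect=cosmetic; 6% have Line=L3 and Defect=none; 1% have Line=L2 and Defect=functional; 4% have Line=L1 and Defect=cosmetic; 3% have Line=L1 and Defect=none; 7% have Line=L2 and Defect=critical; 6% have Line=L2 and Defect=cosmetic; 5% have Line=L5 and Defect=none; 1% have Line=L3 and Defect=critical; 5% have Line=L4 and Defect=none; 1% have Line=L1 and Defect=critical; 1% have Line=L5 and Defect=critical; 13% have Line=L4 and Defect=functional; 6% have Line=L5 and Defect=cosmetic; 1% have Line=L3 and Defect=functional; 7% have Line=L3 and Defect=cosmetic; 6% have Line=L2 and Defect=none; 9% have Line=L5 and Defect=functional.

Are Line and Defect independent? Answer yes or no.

P(Line=L2) = 0.20 and P(Defect=functional) = 0.35, so their product is 0.0700, but P(Line=L2, Defect=functional) = 0.01. Since these differ, Line and Defect are not independent.

no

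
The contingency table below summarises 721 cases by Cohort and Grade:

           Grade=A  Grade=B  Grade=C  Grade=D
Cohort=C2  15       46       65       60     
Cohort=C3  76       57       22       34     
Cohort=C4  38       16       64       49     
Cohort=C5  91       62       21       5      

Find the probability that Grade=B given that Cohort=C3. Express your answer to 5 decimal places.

Total with Cohort=C3: 76 + 57 + 22 + 34 = 189.
P(Grade=B | Cohort=C3) = 57/189 = 0.30159.

0.30159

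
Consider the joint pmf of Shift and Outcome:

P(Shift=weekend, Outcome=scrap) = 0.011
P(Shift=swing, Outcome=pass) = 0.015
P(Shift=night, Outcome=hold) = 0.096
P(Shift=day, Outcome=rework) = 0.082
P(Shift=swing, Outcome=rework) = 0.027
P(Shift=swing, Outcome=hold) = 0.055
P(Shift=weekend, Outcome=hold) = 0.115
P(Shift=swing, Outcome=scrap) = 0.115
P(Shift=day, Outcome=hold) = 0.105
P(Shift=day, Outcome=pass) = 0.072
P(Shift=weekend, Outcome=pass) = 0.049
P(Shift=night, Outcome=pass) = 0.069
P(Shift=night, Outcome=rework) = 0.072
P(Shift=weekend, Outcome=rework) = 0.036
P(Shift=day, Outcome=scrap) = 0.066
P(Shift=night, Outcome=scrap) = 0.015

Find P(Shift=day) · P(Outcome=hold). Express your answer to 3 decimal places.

P(Shift=day) = 0.072 + 0.082 + 0.066 + 0.105 = 0.325.
P(Outcome=hold) = 0.105 + 0.055 + 0.096 + 0.115 = 0.371.
Product: 0.325 × 0.371 = 0.121.

0.121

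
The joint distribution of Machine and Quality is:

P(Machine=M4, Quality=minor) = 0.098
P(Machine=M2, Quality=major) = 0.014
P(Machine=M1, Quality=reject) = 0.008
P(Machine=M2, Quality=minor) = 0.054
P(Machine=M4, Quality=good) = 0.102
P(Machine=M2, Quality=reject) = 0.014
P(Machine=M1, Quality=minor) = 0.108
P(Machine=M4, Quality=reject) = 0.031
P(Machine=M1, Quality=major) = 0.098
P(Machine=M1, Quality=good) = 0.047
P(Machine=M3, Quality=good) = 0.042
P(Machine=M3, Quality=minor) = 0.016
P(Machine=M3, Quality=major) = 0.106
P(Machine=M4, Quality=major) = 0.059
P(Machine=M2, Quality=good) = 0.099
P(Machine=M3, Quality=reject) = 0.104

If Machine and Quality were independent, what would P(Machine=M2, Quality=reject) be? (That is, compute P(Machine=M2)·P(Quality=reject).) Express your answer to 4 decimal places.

P(Machine=M2) = 0.099 + 0.054 + 0.014 + 0.014 = 0.181.
P(Quality=reject) = 0.008 + 0.014 + 0.104 + 0.031 = 0.157.
Product: 0.181 × 0.157 = 0.0284.

0.0284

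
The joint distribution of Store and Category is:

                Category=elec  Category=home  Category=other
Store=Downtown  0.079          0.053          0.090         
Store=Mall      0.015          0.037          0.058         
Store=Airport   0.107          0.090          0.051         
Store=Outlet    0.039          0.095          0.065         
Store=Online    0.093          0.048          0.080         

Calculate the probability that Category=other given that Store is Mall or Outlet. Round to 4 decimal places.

0.3981

P(Store=Mall) = 0.015 + 0.037 + 0.058 = 0.110.
P(Store=Outlet) = 0.039 + 0.095 + 0.065 = 0.199.
P(Store ∈ {Mall, Outlet}) = 0.110 + 0.199 = 0.309; P(Category=other, Store ∈ {Mall, Outlet}) = 0.058 + 0.065 = 0.123.
P(Category=other | Store ∈ {Mall, Outlet}) = 0.123/0.309 = 0.3981.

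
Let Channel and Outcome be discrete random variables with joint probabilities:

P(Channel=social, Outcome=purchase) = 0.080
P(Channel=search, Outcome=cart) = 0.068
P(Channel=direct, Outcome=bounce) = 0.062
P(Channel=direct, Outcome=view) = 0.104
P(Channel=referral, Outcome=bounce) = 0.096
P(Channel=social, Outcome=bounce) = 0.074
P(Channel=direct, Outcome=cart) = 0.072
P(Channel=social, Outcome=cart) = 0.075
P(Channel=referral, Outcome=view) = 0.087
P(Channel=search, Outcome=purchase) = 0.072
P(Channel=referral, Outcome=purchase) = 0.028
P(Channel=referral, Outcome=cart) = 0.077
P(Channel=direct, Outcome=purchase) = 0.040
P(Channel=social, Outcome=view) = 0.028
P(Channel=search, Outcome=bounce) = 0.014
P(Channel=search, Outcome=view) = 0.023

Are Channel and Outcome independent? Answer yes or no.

P(Channel=direct) = 0.278 and P(Outcome=view) = 0.242, so their product is 0.06728, but P(Channel=direct, Outcome=view) = 0.104. Since these differ, Channel and Outcome are not independent.

no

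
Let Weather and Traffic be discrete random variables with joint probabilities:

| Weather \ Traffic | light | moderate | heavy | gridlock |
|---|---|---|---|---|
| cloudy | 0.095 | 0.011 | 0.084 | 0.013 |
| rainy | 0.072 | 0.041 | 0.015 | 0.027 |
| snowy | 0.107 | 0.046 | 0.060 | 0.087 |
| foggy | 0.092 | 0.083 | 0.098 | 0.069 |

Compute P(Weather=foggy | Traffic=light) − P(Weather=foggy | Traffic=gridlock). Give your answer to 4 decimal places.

-0.1007

P(Traffic=light) = 0.095 + 0.072 + 0.107 + 0.092 = 0.366; P(Weather=foggy | Traffic=light) = 0.092/0.366 = 0.25137.
P(Traffic=gridlock) = 0.013 + 0.027 + 0.087 + 0.069 = 0.196; P(Weather=foggy | Traffic=gridlock) = 0.069/0.196 = 0.35204.
Difference = -0.1007.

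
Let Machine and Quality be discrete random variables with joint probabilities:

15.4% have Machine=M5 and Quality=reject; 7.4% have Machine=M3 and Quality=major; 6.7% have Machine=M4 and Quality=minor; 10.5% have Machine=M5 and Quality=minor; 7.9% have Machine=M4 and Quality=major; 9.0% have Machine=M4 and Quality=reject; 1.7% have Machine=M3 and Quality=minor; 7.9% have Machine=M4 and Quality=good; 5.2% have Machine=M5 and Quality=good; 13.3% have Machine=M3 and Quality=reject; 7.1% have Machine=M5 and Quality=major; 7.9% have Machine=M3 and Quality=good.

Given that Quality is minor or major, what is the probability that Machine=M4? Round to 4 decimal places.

P(Quality=minor) = 0.017 + 0.067 + 0.105 = 0.189.
P(Quality=major) = 0.074 + 0.079 + 0.071 = 0.224.
P(Quality ∈ {minor, major}) = 0.189 + 0.224 = 0.413; P(Machine=M4, Quality ∈ {minor, major}) = 0.067 + 0.079 = 0.146.
P(Machine=M4 | Quality ∈ {minor, major}) = 0.146/0.413 = 0.3535.

0.3535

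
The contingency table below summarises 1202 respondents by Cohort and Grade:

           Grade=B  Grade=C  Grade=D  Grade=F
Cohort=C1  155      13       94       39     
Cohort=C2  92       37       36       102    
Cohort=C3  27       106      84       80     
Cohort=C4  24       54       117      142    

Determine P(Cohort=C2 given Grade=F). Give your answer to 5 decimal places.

Total with Grade=F: 39 + 102 + 80 + 142 = 363.
P(Cohort=C2 | Grade=F) = 102/363 = 0.28099.

0.28099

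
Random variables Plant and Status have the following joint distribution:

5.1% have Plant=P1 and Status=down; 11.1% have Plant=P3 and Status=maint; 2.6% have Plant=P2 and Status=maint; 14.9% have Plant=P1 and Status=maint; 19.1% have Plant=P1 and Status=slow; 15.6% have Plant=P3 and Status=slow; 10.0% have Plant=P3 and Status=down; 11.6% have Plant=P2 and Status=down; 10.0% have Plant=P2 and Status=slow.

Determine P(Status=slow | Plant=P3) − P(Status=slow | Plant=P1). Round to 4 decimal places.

P(Plant=P3) = 0.156 + 0.100 + 0.111 = 0.367; P(Status=slow | Plant=P3) = 0.156/0.367 = 0.42507.
P(Plant=P1) = 0.191 + 0.051 + 0.149 = 0.391; P(Status=slow | Plant=P1) = 0.191/0.391 = 0.48849.
Difference = -0.0634.

-0.0634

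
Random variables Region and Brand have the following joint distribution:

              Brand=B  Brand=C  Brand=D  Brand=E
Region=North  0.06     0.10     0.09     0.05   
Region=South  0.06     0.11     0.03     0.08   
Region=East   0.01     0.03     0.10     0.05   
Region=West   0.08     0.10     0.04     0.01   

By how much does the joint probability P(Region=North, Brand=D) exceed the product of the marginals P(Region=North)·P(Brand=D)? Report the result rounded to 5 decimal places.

0.01200

P(Region=North) = 0.06 + 0.10 + 0.09 + 0.05 = 0.30.
P(Brand=D) = 0.09 + 0.03 + 0.10 + 0.04 = 0.26.
P(Region=North, Brand=D) − P(Region=North)P(Brand=D) = 0.09 − 0.30×0.26 = 0.01200.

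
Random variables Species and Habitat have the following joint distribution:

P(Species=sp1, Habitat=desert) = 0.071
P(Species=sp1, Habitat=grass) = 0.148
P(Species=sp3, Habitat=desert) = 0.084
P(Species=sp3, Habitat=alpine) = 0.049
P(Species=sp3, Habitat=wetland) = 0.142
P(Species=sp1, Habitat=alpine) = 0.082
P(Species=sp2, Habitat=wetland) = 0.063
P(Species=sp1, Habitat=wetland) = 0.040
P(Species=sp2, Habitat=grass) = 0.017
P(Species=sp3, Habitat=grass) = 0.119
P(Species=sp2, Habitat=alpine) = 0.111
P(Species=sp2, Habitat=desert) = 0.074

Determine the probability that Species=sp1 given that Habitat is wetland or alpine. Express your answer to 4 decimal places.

P(Habitat=wetland) = 0.040 + 0.063 + 0.142 = 0.245.
P(Habitat=alpine) = 0.082 + 0.111 + 0.049 = 0.242.
P(Habitat ∈ {wetland, alpine}) = 0.245 + 0.242 = 0.487; P(Species=sp1, Habitat ∈ {wetland, alpine}) = 0.040 + 0.082 = 0.122.
P(Species=sp1 | Habitat ∈ {wetland, alpine}) = 0.122/0.487 = 0.2505.

0.2505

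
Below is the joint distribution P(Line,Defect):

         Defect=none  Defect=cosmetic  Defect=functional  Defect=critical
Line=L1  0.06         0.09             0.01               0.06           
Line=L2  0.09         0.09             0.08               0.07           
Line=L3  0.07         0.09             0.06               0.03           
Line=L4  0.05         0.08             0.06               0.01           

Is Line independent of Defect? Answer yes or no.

P(Line=L1) = 0.22 and P(Defect=functional) = 0.21, so their product is 0.0462, but P(Line=L1, Defect=functional) = 0.01. Since these differ, Line and Defect are not independent.

no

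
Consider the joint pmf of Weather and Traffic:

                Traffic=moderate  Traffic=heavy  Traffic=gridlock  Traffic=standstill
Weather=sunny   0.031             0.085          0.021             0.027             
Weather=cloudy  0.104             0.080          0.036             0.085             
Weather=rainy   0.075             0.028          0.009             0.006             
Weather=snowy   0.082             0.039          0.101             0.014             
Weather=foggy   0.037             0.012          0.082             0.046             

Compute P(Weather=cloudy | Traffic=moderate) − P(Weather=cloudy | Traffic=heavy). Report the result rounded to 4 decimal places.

P(Traffic=moderate) = 0.031 + 0.104 + 0.075 + 0.082 + 0.037 = 0.329; P(Weather=cloudy | Traffic=moderate) = 0.104/0.329 = 0.31611.
P(Traffic=heavy) = 0.085 + 0.080 + 0.028 + 0.039 + 0.012 = 0.244; P(Weather=cloudy | Traffic=heavy) = 0.080/0.244 = 0.32787.
Difference = -0.0118.

-0.0118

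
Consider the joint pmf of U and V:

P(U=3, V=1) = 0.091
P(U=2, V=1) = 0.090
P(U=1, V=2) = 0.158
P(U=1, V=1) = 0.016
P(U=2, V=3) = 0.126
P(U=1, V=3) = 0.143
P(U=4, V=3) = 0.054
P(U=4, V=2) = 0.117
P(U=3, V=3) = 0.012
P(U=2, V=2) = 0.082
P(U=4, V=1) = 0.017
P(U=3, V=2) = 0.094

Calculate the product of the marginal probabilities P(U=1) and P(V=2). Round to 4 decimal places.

0.1430

P(U=1) = 0.016 + 0.158 + 0.143 = 0.317.
P(V=2) = 0.158 + 0.082 + 0.094 + 0.117 = 0.451.
Product: 0.317 × 0.451 = 0.1430.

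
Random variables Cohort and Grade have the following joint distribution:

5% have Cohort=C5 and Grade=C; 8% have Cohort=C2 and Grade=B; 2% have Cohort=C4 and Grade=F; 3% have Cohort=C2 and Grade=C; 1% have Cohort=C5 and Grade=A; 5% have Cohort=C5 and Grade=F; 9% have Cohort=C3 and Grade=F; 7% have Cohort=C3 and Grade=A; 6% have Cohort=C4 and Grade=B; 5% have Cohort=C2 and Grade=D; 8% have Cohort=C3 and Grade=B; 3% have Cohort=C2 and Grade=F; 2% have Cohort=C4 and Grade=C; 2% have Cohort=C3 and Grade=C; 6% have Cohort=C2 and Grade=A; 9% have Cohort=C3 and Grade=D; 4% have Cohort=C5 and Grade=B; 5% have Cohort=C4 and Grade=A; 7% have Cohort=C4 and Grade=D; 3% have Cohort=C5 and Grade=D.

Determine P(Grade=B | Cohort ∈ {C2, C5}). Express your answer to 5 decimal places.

P(Cohort=C2) = 0.06 + 0.08 + 0.03 + 0.05 + 0.03 = 0.25.
P(Cohort=C5) = 0.01 + 0.04 + 0.05 + 0.03 + 0.05 = 0.18.
P(Cohort ∈ {C2, C5}) = 0.25 + 0.18 = 0.43; P(Grade=B, Cohort ∈ {C2, C5}) = 0.08 + 0.04 = 0.12.
P(Grade=B | Cohort ∈ {C2, C5}) = 0.12/0.43 = 0.27907.

0.27907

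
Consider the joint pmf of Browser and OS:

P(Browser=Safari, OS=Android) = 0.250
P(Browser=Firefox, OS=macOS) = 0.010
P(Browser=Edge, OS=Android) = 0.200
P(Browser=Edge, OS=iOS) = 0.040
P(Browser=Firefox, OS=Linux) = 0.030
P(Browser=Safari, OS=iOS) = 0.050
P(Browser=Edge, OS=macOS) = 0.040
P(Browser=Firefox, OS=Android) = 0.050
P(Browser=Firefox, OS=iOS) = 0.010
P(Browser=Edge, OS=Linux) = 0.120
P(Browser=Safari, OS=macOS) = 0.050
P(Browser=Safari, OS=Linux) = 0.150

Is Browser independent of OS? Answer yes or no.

Every cell satisfies P(Browser,OS) = P(Browser)·P(OS). For instance P(Browser=Edge) = 0.400, P(OS=macOS) = 0.100, and 0.400×0.100 = 0.040 matches the joint entry. So Browser and OS are independent.

yes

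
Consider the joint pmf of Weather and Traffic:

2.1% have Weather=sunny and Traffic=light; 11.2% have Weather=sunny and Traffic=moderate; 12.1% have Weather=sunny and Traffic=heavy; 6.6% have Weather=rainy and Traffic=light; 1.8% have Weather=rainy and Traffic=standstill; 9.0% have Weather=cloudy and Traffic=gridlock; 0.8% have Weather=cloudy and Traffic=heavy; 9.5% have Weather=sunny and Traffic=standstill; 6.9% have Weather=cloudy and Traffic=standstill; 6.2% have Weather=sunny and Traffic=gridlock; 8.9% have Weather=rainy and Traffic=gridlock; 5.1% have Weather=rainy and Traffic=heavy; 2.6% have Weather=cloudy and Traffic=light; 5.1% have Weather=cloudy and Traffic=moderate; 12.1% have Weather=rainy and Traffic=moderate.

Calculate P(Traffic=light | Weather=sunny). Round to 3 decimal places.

0.051

P(Weather=sunny) = 0.021 + 0.112 + 0.121 + 0.062 + 0.095 = 0.411.
P(Traffic=light | Weather=sunny) = 0.021/0.411 = 0.051.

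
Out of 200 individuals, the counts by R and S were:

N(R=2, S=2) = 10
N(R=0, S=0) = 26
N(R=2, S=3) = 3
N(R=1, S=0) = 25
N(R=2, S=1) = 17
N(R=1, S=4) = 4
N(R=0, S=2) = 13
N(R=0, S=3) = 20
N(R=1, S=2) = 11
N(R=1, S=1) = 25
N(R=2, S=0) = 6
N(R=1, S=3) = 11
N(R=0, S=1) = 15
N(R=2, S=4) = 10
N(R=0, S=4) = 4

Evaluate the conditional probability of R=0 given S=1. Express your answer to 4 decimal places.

0.2632

Total with S=1: 15 + 25 + 17 = 57.
P(R=0 | S=1) = 15/57 = 0.2632.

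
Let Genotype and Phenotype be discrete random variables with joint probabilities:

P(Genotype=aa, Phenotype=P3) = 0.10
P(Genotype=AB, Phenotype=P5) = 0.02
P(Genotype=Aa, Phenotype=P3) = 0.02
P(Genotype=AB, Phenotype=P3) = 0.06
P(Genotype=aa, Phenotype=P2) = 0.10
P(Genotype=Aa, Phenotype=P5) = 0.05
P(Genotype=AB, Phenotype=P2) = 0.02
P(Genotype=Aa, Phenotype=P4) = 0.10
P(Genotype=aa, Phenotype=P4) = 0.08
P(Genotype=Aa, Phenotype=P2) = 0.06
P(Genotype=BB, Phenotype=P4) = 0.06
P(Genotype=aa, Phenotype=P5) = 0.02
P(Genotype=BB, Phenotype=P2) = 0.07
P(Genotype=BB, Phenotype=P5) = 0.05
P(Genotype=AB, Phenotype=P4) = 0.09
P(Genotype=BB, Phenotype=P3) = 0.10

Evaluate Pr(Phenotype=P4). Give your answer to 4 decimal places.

P(Phenotype=P4) = 0.10 + 0.08 + 0.09 + 0.06 = 0.33.

0.3300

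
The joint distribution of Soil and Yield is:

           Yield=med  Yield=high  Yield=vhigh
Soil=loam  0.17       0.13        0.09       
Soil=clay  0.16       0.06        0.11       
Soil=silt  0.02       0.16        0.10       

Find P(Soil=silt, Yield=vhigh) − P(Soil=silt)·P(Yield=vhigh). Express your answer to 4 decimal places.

P(Soil=silt) = 0.02 + 0.16 + 0.10 = 0.28.
P(Yield=vhigh) = 0.09 + 0.11 + 0.10 = 0.30.
P(Soil=silt, Yield=vhigh) − P(Soil=silt)P(Yield=vhigh) = 0.10 − 0.28×0.30 = 0.0160.

0.0160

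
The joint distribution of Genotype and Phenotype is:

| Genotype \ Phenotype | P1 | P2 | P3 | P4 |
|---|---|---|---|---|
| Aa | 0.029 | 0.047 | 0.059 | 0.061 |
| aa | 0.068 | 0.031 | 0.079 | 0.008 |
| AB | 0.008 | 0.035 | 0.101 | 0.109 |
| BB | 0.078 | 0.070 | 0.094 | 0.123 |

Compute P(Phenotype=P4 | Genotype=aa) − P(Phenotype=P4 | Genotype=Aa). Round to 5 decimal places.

P(Genotype=aa) = 0.068 + 0.031 + 0.079 + 0.008 = 0.186; P(Phenotype=P4 | Genotype=aa) = 0.008/0.186 = 0.043011.
P(Genotype=Aa) = 0.029 + 0.047 + 0.059 + 0.061 = 0.196; P(Phenotype=P4 | Genotype=Aa) = 0.061/0.196 = 0.311224.
Difference = -0.26821.

-0.26821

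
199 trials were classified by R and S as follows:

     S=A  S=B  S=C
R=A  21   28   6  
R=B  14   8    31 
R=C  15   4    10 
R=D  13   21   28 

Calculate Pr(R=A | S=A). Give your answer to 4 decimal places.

Total with S=A: 21 + 14 + 15 + 13 = 63.
P(R=A | S=A) = 21/63 = 0.3333.

0.3333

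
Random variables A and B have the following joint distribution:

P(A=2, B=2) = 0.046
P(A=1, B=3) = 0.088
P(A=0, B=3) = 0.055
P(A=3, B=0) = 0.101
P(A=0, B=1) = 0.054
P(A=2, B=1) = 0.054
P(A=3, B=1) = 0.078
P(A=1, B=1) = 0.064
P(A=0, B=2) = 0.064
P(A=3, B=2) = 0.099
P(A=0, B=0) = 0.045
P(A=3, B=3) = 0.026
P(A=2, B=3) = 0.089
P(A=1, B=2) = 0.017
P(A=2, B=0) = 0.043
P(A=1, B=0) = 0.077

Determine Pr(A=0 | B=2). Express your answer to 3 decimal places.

P(B=2) = 0.064 + 0.017 + 0.046 + 0.099 = 0.226.
P(A=0 | B=2) = 0.064/0.226 = 0.283.

0.283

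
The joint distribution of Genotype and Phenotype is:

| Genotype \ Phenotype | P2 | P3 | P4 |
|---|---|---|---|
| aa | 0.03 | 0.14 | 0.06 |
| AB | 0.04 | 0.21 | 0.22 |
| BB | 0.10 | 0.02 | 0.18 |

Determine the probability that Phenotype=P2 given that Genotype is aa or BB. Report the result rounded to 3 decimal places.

P(Genotype=aa) = 0.03 + 0.14 + 0.06 = 0.23.
P(Genotype=BB) = 0.10 + 0.02 + 0.18 = 0.30.
P(Genotype ∈ {aa, BB}) = 0.23 + 0.30 = 0.53; P(Phenotype=P2, Genotype ∈ {aa, BB}) = 0.03 + 0.10 = 0.13.
P(Phenotype=P2 | Genotype ∈ {aa, BB}) = 0.13/0.53 = 0.245.

0.245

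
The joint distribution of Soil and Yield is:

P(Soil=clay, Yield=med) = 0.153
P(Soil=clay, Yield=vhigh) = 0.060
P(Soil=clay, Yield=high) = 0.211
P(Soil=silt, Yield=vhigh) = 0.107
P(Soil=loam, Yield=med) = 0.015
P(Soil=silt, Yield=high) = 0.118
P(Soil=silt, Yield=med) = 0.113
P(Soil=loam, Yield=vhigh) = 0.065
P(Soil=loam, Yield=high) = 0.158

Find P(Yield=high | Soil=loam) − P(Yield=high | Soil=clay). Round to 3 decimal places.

0.166

P(Soil=loam) = 0.015 + 0.158 + 0.065 = 0.238; P(Yield=high | Soil=loam) = 0.158/0.238 = 0.6639.
P(Soil=clay) = 0.153 + 0.211 + 0.060 = 0.424; P(Yield=high | Soil=clay) = 0.211/0.424 = 0.4976.
Difference = 0.166.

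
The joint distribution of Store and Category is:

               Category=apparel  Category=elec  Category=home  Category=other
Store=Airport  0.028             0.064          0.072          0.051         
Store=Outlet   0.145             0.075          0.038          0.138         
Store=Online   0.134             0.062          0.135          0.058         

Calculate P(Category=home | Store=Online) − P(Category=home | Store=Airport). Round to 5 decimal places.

0.01216

P(Store=Online) = 0.134 + 0.062 + 0.135 + 0.058 = 0.389; P(Category=home | Store=Online) = 0.135/0.389 = 0.347044.
P(Store=Airport) = 0.028 + 0.064 + 0.072 + 0.051 = 0.215; P(Category=home | Store=Airport) = 0.072/0.215 = 0.334884.
Difference = 0.01216.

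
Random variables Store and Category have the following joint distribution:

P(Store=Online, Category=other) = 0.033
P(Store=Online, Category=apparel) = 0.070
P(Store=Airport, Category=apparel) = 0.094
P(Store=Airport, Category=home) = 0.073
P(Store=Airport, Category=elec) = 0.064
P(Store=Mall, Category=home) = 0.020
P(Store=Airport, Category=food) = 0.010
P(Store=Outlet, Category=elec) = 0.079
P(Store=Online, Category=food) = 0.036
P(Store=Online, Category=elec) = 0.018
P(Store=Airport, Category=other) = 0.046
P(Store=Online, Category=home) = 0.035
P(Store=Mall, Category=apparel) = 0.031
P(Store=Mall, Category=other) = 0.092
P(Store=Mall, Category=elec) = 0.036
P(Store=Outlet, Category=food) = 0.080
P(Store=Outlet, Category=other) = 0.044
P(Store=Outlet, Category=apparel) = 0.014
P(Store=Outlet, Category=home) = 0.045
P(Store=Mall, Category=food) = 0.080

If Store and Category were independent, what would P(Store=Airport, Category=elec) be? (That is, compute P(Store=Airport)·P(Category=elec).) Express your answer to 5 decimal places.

P(Store=Airport) = 0.010 + 0.094 + 0.064 + 0.073 + 0.046 = 0.287.
P(Category=elec) = 0.036 + 0.064 + 0.079 + 0.018 = 0.197.
Product: 0.287 × 0.197 = 0.05654.

0.05654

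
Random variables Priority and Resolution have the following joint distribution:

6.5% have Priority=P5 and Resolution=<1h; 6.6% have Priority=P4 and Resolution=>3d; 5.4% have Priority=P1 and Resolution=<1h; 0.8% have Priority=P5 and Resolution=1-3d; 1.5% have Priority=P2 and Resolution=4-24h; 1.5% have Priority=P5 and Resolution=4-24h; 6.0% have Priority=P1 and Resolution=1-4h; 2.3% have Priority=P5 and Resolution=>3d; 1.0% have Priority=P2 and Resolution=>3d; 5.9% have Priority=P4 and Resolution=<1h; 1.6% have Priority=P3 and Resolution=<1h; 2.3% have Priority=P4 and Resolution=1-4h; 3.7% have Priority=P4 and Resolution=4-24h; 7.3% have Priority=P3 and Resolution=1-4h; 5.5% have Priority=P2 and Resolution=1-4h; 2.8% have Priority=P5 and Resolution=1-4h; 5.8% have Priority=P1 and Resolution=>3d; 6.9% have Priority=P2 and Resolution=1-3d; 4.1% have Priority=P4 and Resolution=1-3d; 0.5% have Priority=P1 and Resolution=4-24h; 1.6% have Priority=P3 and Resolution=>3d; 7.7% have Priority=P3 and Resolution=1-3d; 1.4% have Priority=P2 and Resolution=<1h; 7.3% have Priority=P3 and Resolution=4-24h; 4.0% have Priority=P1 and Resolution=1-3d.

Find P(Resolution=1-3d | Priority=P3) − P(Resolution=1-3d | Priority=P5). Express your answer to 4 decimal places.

P(Priority=P3) = 0.016 + 0.073 + 0.073 + 0.077 + 0.016 = 0.255; P(Resolution=1-3d | Priority=P3) = 0.077/0.255 = 0.30196.
P(Priority=P5) = 0.065 + 0.028 + 0.015 + 0.008 + 0.023 = 0.139; P(Resolution=1-3d | Priority=P5) = 0.008/0.139 = 0.05755.
Difference = 0.2444.

0.2444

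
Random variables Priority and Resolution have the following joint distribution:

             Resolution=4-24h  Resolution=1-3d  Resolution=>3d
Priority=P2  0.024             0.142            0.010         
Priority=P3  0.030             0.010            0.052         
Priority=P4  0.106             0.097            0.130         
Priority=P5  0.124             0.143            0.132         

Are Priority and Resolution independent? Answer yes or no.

P(Priority=P2) = 0.176 and P(Resolution=1-3d) = 0.392, so their product is 0.06899, but P(Priority=P2, Resolution=1-3d) = 0.142. Since these differ, Priority and Resolution are not independent.

no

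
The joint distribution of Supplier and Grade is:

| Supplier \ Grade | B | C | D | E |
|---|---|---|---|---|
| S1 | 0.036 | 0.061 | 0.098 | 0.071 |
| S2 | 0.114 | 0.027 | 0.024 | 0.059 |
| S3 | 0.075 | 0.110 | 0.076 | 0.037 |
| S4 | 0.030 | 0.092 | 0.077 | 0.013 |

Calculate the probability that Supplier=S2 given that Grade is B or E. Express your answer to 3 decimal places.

0.398

P(Grade=B) = 0.036 + 0.114 + 0.075 + 0.030 = 0.255.
P(Grade=E) = 0.071 + 0.059 + 0.037 + 0.013 = 0.180.
P(Grade ∈ {B, E}) = 0.255 + 0.180 = 0.435; P(Supplier=S2, Grade ∈ {B, E}) = 0.114 + 0.059 = 0.173.
P(Supplier=S2 | Grade ∈ {B, E}) = 0.173/0.435 = 0.398.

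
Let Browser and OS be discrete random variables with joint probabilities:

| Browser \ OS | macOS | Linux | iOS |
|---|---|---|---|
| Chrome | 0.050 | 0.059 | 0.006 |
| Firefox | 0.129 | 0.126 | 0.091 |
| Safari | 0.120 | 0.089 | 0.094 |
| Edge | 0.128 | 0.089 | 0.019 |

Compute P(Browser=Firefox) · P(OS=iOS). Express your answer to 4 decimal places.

P(Browser=Firefox) = 0.129 + 0.126 + 0.091 = 0.346.
P(OS=iOS) = 0.006 + 0.091 + 0.094 + 0.019 = 0.210.
Product: 0.346 × 0.210 = 0.0727.

0.0727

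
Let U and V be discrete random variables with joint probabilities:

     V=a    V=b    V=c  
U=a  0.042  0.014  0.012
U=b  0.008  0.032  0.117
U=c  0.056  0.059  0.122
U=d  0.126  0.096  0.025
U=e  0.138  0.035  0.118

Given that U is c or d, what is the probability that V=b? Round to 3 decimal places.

0.320

P(U=c) = 0.056 + 0.059 + 0.122 = 0.237.
P(U=d) = 0.126 + 0.096 + 0.025 = 0.247.
P(U ∈ {c, d}) = 0.237 + 0.247 = 0.484; P(V=b, U ∈ {c, d}) = 0.059 + 0.096 = 0.155.
P(V=b | U ∈ {c, d}) = 0.155/0.484 = 0.320.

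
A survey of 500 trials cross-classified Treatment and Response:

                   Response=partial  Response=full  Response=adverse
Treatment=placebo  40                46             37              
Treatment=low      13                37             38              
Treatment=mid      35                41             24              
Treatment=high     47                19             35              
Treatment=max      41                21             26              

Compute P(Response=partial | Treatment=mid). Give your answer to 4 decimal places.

Total with Treatment=mid: 35 + 41 + 24 = 100.
P(Response=partial | Treatment=mid) = 35/100 = 0.3500.

0.3500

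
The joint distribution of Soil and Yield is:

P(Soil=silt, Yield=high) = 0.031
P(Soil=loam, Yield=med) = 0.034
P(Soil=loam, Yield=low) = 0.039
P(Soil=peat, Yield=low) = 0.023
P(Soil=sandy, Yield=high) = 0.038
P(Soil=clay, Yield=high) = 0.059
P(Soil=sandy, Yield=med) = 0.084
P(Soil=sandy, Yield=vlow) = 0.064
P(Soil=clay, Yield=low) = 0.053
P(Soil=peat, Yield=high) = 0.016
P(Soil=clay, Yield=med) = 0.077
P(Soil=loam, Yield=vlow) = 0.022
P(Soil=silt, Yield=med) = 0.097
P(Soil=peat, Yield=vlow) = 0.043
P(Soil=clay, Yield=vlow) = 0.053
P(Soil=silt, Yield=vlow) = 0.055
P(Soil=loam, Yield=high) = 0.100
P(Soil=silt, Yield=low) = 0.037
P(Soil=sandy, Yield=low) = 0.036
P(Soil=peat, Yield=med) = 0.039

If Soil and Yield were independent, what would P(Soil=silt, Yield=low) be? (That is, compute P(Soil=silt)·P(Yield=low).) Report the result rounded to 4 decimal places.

0.0414

P(Soil=silt) = 0.055 + 0.037 + 0.097 + 0.031 = 0.220.
P(Yield=low) = 0.036 + 0.039 + 0.053 + 0.037 + 0.023 = 0.188.
Product: 0.220 × 0.188 = 0.0414.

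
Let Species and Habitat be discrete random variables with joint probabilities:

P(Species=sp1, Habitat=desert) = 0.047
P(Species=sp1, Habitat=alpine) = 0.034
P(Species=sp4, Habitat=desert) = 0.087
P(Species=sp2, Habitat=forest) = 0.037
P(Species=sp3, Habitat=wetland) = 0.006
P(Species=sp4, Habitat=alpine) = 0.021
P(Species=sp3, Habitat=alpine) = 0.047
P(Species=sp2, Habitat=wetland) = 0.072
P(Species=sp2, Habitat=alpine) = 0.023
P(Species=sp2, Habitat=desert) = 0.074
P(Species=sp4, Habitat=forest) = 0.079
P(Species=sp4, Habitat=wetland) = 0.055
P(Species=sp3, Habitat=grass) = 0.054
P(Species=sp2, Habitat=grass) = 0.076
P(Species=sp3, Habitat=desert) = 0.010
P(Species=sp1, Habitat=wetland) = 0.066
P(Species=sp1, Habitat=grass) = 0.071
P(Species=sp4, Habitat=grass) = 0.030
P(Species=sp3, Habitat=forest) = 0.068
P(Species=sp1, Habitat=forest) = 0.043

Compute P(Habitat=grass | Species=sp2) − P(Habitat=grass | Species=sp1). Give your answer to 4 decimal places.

-0.0025

P(Species=sp2) = 0.037 + 0.076 + 0.072 + 0.074 + 0.023 = 0.282; P(Habitat=grass | Species=sp2) = 0.076/0.282 = 0.26950.
P(Species=sp1) = 0.043 + 0.071 + 0.066 + 0.047 + 0.034 = 0.261; P(Habitat=grass | Species=sp1) = 0.071/0.261 = 0.27203.
Difference = -0.0025.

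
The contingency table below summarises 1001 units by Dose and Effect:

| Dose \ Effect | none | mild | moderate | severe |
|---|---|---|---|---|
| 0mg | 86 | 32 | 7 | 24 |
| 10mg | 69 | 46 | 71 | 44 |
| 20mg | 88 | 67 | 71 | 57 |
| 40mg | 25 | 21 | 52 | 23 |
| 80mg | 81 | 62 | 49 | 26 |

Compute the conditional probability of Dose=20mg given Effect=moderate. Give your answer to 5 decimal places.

0.28400

Total with Effect=moderate: 7 + 71 + 71 + 52 + 49 = 250.
P(Dose=20mg | Effect=moderate) = 71/250 = 0.28400.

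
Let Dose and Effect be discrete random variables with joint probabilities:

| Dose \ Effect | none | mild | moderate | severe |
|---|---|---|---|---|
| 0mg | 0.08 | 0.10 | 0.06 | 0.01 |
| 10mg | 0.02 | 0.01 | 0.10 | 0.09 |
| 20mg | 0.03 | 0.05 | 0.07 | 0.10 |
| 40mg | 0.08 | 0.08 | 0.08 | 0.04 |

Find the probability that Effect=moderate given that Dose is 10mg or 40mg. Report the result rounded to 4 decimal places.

0.3600

P(Dose=10mg) = 0.02 + 0.01 + 0.10 + 0.09 = 0.22.
P(Dose=40mg) = 0.08 + 0.08 + 0.08 + 0.04 = 0.28.
P(Dose ∈ {10mg, 40mg}) = 0.22 + 0.28 = 0.50; P(Effect=moderate, Dose ∈ {10mg, 40mg}) = 0.10 + 0.08 = 0.18.
P(Effect=moderate | Dose ∈ {10mg, 40mg}) = 0.18/0.50 = 0.3600.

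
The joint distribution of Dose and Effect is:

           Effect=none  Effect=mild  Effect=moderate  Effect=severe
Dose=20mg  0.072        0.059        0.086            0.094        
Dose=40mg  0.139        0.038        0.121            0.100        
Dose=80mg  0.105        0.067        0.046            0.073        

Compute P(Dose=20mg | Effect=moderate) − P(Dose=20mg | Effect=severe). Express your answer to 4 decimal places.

P(Effect=moderate) = 0.086 + 0.121 + 0.046 = 0.253; P(Dose=20mg | Effect=moderate) = 0.086/0.253 = 0.33992.
P(Effect=severe) = 0.094 + 0.100 + 0.073 = 0.267; P(Dose=20mg | Effect=severe) = 0.094/0.267 = 0.35206.
Difference = -0.0121.

-0.0121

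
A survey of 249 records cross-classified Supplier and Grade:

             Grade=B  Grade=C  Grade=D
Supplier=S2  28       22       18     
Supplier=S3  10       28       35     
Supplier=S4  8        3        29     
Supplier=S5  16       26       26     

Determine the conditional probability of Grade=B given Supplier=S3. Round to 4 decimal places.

0.1370

Total with Supplier=S3: 10 + 28 + 35 = 73.
P(Grade=B | Supplier=S3) = 10/73 = 0.1370.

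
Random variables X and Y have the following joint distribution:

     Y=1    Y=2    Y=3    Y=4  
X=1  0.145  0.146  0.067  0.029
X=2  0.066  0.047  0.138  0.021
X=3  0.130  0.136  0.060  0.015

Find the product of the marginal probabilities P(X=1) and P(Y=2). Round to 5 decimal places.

0.12732

P(X=1) = 0.145 + 0.146 + 0.067 + 0.029 = 0.387.
P(Y=2) = 0.146 + 0.047 + 0.136 = 0.329.
Product: 0.387 × 0.329 = 0.12732.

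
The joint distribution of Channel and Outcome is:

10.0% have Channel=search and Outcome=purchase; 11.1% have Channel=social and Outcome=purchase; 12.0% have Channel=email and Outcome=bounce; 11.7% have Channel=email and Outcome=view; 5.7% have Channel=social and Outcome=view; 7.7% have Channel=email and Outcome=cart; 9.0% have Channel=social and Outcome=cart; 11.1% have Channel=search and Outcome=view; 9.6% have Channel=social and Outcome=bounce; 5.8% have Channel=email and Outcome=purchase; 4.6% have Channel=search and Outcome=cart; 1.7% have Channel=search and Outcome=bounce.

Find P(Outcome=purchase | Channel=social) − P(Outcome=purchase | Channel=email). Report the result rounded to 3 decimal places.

P(Channel=social) = 0.096 + 0.057 + 0.090 + 0.111 = 0.354; P(Outcome=purchase | Channel=social) = 0.111/0.354 = 0.3136.
P(Channel=email) = 0.120 + 0.117 + 0.077 + 0.058 = 0.372; P(Outcome=purchase | Channel=email) = 0.058/0.372 = 0.1559.
Difference = 0.158.

0.158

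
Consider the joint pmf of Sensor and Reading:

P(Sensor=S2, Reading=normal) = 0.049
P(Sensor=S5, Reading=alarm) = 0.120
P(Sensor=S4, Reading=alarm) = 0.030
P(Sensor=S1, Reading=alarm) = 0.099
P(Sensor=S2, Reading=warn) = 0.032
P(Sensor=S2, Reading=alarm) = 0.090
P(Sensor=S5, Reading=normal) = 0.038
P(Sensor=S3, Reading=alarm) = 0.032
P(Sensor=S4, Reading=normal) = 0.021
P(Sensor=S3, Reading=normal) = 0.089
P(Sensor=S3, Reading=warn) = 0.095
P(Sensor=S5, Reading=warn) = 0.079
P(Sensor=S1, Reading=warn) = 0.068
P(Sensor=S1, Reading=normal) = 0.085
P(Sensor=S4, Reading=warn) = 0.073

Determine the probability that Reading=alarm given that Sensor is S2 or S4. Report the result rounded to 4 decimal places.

0.4068

P(Sensor=S2) = 0.049 + 0.032 + 0.090 = 0.171.
P(Sensor=S4) = 0.021 + 0.073 + 0.030 = 0.124.
P(Sensor ∈ {S2, S4}) = 0.171 + 0.124 = 0.295; P(Reading=alarm, Sensor ∈ {S2, S4}) = 0.090 + 0.030 = 0.120.
P(Reading=alarm | Sensor ∈ {S2, S4}) = 0.120/0.295 = 0.4068.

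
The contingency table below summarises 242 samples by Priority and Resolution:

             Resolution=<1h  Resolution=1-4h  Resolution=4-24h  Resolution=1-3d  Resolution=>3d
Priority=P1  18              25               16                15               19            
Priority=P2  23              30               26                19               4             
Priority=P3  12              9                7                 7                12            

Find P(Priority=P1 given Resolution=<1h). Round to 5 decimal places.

0.33962

Total with Resolution=<1h: 18 + 23 + 12 = 53.
P(Priority=P1 | Resolution=<1h) = 18/53 = 0.33962.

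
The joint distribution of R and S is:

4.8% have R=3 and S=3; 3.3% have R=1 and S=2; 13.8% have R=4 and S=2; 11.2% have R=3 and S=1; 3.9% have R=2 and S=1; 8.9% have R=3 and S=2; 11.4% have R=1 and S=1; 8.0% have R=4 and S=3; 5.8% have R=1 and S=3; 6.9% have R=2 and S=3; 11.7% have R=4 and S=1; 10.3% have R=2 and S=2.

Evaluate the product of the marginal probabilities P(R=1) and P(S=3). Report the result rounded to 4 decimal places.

0.0523

P(R=1) = 0.114 + 0.033 + 0.058 = 0.205.
P(S=3) = 0.058 + 0.069 + 0.048 + 0.080 = 0.255.
Product: 0.205 × 0.255 = 0.0523.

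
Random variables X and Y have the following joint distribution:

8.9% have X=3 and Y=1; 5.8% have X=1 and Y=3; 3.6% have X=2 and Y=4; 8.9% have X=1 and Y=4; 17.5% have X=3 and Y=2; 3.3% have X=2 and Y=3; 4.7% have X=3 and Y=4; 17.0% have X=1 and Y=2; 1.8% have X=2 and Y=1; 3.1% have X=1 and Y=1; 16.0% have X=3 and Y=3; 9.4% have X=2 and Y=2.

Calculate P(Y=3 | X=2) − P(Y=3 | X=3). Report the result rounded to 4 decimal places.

P(X=2) = 0.018 + 0.094 + 0.033 + 0.036 = 0.181; P(Y=3 | X=2) = 0.033/0.181 = 0.18232.
P(X=3) = 0.089 + 0.175 + 0.160 + 0.047 = 0.471; P(Y=3 | X=3) = 0.160/0.471 = 0.33970.
Difference = -0.1574.

-0.1574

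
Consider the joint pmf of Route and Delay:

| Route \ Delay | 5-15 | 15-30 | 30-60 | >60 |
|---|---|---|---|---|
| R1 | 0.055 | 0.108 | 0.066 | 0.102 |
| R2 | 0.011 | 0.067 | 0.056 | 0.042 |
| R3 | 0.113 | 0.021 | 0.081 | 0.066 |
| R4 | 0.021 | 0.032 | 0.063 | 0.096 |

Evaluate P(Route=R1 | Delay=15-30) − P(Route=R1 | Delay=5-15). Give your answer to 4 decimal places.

P(Delay=15-30) = 0.108 + 0.067 + 0.021 + 0.032 = 0.228; P(Route=R1 | Delay=15-30) = 0.108/0.228 = 0.47368.
P(Delay=5-15) = 0.055 + 0.011 + 0.113 + 0.021 = 0.200; P(Route=R1 | Delay=5-15) = 0.055/0.200 = 0.27500.
Difference = 0.1987.

0.1987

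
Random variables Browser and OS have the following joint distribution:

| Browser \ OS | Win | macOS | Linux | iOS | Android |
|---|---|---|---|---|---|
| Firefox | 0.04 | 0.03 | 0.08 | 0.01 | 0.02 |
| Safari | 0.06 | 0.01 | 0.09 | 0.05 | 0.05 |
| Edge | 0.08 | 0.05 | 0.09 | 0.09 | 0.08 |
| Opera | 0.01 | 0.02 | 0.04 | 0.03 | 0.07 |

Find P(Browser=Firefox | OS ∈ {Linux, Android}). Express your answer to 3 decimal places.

P(OS=Linux) = 0.08 + 0.09 + 0.09 + 0.04 = 0.30.
P(OS=Android) = 0.02 + 0.05 + 0.08 + 0.07 = 0.22.
P(OS ∈ {Linux, Android}) = 0.30 + 0.22 = 0.52; P(Browser=Firefox, OS ∈ {Linux, Android}) = 0.08 + 0.02 = 0.10.
P(Browser=Firefox | OS ∈ {Linux, Android}) = 0.10/0.52 = 0.192.

0.192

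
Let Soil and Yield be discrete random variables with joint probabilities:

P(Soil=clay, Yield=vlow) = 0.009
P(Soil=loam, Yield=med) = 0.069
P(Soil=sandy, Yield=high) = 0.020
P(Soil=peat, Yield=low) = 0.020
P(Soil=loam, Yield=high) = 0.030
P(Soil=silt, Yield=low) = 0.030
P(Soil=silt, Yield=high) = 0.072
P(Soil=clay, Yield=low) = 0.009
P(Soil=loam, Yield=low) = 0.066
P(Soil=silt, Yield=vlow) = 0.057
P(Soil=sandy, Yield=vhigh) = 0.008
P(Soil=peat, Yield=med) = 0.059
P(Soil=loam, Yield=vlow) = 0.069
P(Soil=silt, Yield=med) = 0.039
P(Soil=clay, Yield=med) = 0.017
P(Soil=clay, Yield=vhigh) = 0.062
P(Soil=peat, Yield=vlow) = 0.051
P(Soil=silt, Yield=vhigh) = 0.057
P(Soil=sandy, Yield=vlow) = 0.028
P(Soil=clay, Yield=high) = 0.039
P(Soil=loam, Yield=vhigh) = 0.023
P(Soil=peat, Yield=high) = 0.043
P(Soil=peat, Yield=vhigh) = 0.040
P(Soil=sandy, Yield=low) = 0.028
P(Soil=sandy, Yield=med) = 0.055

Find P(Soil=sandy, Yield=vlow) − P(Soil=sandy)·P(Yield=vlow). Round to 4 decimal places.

P(Soil=sandy) = 0.028 + 0.028 + 0.055 + 0.020 + 0.008 = 0.139.
P(Yield=vlow) = 0.028 + 0.069 + 0.009 + 0.057 + 0.051 = 0.214.
P(Soil=sandy, Yield=vlow) − P(Soil=sandy)P(Yield=vlow) = 0.028 − 0.139×0.214 = -0.0017.

-0.0017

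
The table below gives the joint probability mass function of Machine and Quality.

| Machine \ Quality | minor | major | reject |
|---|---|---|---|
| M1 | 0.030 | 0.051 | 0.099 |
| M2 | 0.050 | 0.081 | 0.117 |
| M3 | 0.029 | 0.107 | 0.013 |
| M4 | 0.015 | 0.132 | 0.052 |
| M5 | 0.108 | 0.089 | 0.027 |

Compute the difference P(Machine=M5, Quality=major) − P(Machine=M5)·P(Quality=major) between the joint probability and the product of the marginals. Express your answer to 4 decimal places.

P(Machine=M5) = 0.108 + 0.089 + 0.027 = 0.224.
P(Quality=major) = 0.051 + 0.081 + 0.107 + 0.132 + 0.089 = 0.460.
P(Machine=M5, Quality=major) − P(Machine=M5)P(Quality=major) = 0.089 − 0.224×0.460 = -0.0140.

-0.0140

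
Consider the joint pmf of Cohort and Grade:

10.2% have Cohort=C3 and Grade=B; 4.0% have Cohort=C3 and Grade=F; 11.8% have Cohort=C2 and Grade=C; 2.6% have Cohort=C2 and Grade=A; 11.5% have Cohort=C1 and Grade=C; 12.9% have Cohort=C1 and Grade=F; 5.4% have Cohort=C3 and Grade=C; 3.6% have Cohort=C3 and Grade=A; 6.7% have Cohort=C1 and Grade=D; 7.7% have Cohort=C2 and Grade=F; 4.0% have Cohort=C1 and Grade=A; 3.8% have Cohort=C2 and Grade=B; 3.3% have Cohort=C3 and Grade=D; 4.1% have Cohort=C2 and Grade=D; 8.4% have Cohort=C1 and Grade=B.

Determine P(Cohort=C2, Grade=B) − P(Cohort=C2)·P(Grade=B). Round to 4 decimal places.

-0.0292

P(Cohort=C2) = 0.026 + 0.038 + 0.118 + 0.041 + 0.077 = 0.300.
P(Grade=B) = 0.084 + 0.038 + 0.102 = 0.224.
P(Cohort=C2, Grade=B) − P(Cohort=C2)P(Grade=B) = 0.038 − 0.300×0.224 = -0.0292.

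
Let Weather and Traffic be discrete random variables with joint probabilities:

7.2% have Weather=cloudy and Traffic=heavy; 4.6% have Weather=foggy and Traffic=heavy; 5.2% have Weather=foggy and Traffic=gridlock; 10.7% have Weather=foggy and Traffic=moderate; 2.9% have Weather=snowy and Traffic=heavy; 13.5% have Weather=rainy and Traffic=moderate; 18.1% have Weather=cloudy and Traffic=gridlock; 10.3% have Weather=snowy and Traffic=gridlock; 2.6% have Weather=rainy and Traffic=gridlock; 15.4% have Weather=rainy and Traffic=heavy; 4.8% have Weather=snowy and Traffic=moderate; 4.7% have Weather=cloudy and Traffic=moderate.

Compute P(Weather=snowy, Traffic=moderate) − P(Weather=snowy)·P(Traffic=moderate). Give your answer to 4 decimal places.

P(Weather=snowy) = 0.048 + 0.029 + 0.103 = 0.180.
P(Traffic=moderate) = 0.047 + 0.135 + 0.048 + 0.107 = 0.337.
P(Weather=snowy, Traffic=moderate) − P(Weather=snowy)P(Traffic=moderate) = 0.048 − 0.180×0.337 = -0.0127.

-0.0127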